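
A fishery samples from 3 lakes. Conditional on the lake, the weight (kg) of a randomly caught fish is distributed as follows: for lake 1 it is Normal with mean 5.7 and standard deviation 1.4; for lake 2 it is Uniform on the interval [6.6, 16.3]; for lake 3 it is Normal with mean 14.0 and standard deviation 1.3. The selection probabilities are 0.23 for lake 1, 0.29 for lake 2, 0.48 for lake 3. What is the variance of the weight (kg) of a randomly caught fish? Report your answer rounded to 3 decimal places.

Per component, 1: μ=5.7, E[X²]=34.45; 2: μ=11.45, E[X²]=138.943; 3: μ=14, E[X²]=197.69.
E[X] = 0.23·5.7 + 0.29·11.45 + 0.48·14 = 11.3515.
E[X²] = 0.23·34.45 + 0.29·138.943 + 0.48·197.69 = 143.108.
Var(X) = E[X²] − (E[X])² = 143.108 − 128.857 = 14.2517.

14.252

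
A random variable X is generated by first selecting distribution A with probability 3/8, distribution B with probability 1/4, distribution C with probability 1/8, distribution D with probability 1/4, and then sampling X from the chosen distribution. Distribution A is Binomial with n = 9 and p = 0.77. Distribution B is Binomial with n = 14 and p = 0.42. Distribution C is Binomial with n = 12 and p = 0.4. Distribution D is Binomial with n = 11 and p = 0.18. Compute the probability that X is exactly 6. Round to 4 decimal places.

0.1562

Conditional on each component, P(X = 6): A: 0.213014; B: 0.211094; C: 0.176579; D: 0.00582568.
By total probability, P(X = 6) = 0.375·0.213014 + 0.25·0.211094 + 0.125·0.176579 + 0.25·0.00582568 = 0.156182.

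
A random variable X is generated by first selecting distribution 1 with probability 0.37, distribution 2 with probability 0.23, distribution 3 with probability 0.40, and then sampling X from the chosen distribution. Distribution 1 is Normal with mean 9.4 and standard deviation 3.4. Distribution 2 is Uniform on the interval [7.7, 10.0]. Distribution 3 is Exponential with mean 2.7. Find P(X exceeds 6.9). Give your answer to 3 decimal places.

0.546

Conditional on each component, P(X > 6.9): 1: 0.76892; 2: 1; 3: 0.0776491.
By total probability, P(X > 6.9) = 0.37·0.76892 + 0.23·1 + 0.4·0.0776491 = 0.54556.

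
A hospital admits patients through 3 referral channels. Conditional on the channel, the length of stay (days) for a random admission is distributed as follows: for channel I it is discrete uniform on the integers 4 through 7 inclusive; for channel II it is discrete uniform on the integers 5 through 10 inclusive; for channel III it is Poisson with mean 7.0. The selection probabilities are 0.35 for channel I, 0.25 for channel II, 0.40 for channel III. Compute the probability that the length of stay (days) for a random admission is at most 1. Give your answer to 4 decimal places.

Conditional on each channel, P(X ≤ 1): I: 0; II: 0; III: 0.00729506.
By total probability, P(X ≤ 1) = 0.35·0 + 0.25·0 + 0.4·0.00729506 = 0.00291802.

0.0029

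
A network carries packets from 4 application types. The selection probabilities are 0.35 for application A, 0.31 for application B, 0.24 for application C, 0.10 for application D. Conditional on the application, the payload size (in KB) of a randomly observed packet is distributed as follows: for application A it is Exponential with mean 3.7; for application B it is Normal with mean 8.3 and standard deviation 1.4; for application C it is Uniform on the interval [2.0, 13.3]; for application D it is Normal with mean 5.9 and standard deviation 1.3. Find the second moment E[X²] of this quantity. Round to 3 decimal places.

For each component E[X²] = Var + (mean)², giving A: 27.38; B: 70.85; C: 69.1633; D: 36.5.
Overall E[X²] = 0.35·27.38 + 0.31·70.85 + 0.24·69.1633 + 0.1·36.5 = 51.7957.

51.796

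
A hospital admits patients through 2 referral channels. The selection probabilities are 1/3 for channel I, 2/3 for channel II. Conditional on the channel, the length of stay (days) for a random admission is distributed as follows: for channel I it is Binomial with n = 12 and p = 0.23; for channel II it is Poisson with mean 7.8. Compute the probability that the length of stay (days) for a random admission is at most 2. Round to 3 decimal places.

0.162

Conditional on each channel, P(X ≤ 2): I: 0.45495; II: 0.0160698.
By total probability, P(X ≤ 2) = 0.333333·0.45495 + 0.666667·0.0160698 = 0.162363.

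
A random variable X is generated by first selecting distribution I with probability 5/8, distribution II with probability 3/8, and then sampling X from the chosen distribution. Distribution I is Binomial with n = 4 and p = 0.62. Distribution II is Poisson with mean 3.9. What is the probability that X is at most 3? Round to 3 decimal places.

Conditional on each component, P(X ≤ 3): I: 0.852237; II: 0.453247.
By total probability, P(X ≤ 3) = 0.625·0.852237 + 0.375·0.453247 = 0.702615.

0.703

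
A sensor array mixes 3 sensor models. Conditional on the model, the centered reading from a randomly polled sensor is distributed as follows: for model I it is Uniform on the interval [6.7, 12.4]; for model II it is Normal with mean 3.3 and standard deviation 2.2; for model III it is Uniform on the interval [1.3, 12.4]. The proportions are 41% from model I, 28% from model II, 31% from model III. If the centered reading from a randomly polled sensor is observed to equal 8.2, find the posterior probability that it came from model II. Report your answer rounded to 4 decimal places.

Likelihoods f(8.2 | ·): I: 0.175439; II: 0.0151801; III: 0.0900901.
Posterior ∝ prior × likelihood. Numerator for II: 0.28·0.0151801 = 0.00425044.
Normalizing constant: 0.41·0.175439 + 0.28·0.0151801 + 0.31·0.0900901 = 0.104108.
P(II | observation) = 0.00425044 / 0.104108 = 0.0408271.

0.0408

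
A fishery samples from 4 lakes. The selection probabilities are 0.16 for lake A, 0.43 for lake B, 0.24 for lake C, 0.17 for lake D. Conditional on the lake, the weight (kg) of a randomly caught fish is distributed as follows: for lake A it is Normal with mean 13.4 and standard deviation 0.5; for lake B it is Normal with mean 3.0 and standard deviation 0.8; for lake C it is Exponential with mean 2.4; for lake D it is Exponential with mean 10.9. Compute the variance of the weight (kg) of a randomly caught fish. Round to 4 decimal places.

Per component, A: μ=13.4, E[X²]=179.81; B: μ=3, E[X²]=9.64; C: μ=2.4, E[X²]=11.52; D: μ=10.9, E[X²]=237.62.
E[X] = 0.16·13.4 + 0.43·3 + 0.24·2.4 + 0.17·10.9 = 5.863.
E[X²] = 0.16·179.81 + 0.43·9.64 + 0.24·11.52 + 0.17·237.62 = 76.075.
Var(X) = E[X²] − (E[X])² = 76.075 − 34.3748 = 41.7002.

41.7002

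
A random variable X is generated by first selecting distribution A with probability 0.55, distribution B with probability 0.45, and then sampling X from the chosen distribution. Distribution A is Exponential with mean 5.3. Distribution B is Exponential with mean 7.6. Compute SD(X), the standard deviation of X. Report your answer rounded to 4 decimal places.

Per component, A: μ=5.3, E[X²]=56.18; B: μ=7.6, E[X²]=115.52.
E[X] = 0.55·5.3 + 0.45·7.6 = 6.335.
E[X²] = 0.55·56.18 + 0.45·115.52 = 82.883.
Var(X) = E[X²] − (E[X])² = 82.883 − 40.1322 = 42.7508.
SD(X) = √42.7508 = 6.53841.

6.5384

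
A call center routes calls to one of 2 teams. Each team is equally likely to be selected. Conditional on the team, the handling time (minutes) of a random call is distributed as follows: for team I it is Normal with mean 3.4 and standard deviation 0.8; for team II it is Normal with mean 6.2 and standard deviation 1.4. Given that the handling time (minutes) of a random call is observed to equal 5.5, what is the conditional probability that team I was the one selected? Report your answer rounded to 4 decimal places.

0.0595

Likelihoods f(5.5 | ·): I: 0.0159052; II: 0.251475.
Posterior ∝ prior × likelihood. Numerator for I: 0.5·0.0159052 = 0.00795261.
Normalizing constant: 0.5·0.0159052 + 0.5·0.251475 = 0.13369.
P(I | observation) = 0.00795261 / 0.13369 = 0.0594854.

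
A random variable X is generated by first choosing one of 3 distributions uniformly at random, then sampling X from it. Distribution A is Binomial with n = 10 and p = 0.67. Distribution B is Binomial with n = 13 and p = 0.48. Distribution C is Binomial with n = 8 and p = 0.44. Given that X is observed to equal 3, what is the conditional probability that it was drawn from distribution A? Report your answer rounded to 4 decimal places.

Likelihoods P(X=3 | ·): A: 0.0153817; B: 0.0457218; C: 0.262716.
Posterior ∝ prior × likelihood. Numerator for A: 0.333333·0.0153817 = 0.00512722.
Normalizing constant: 0.333333·0.0153817 + 0.333333·0.0457218 + 0.333333·0.262716 = 0.10794.
P(A | observation) = 0.00512722 / 0.10794 = 0.0475008.

0.0475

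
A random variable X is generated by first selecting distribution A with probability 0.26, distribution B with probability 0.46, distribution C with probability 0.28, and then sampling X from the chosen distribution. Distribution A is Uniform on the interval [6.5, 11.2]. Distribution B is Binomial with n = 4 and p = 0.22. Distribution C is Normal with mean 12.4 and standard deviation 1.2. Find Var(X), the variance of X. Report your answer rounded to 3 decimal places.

Per component, A: μ=8.85, E[X²]=80.1633; B: μ=0.88, E[X²]=1.4608; C: μ=12.4, E[X²]=155.2.
E[X] = 0.26·8.85 + 0.46·0.88 + 0.28·12.4 = 6.1778.
E[X²] = 0.26·80.1633 + 0.46·1.4608 + 0.28·155.2 = 64.9704.
Var(X) = E[X²] − (E[X])² = 64.9704 − 38.1652 = 26.8052.

26.805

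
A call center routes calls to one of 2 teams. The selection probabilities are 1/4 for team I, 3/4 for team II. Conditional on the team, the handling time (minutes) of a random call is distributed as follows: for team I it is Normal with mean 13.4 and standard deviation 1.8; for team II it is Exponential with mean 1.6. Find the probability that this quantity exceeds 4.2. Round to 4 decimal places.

Conditional on each team, P(X > 4.2): I: 1; II: 0.0724398.
By total probability, P(X > 4.2) = 0.25·1 + 0.75·0.0724398 = 0.30433.

0.3043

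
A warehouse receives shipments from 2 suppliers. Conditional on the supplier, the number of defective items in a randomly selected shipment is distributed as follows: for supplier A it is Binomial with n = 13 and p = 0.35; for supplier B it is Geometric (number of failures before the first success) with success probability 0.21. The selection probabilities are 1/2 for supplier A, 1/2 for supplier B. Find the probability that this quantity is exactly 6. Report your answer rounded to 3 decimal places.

Conditional on each supplier, P(X = 6): A: 0.154639; B: 0.0510484.
By total probability, P(X = 6) = 0.5·0.154639 + 0.5·0.0510484 = 0.102844.

0.103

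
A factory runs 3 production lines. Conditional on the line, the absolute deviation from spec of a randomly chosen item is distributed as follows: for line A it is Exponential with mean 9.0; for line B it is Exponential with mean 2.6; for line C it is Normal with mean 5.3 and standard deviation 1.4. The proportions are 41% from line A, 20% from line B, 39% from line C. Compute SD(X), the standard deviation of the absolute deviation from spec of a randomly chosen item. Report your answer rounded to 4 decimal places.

Per component, A: μ=9, E[X²]=162; B: μ=2.6, E[X²]=13.52; C: μ=5.3, E[X²]=30.05.
E[X] = 0.41·9 + 0.2·2.6 + 0.39·5.3 = 6.277.
E[X²] = 0.41·162 + 0.2·13.52 + 0.39·30.05 = 80.8435.
Var(X) = E[X²] − (E[X])² = 80.8435 − 39.4007 = 41.4428.
SD(X) = √41.4428 = 6.43761.

6.4376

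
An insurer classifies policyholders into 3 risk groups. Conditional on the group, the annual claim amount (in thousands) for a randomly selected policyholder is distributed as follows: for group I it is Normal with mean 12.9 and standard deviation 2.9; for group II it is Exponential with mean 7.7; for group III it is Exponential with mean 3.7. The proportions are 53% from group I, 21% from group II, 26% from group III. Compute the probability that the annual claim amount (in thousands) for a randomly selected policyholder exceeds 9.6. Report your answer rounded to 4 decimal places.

Conditional on each group, P(X > 9.6): I: 0.872425; II: 0.287437; III: 0.0746761.
By total probability, P(X > 9.6) = 0.53·0.872425 + 0.21·0.287437 + 0.26·0.0746761 = 0.542163.

0.5422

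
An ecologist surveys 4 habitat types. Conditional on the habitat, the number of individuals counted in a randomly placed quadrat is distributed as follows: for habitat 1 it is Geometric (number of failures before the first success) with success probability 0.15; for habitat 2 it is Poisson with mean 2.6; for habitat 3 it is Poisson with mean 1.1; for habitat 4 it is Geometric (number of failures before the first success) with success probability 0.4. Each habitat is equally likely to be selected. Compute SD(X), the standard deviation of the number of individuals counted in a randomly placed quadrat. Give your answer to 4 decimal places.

Per component, 1: μ=5.66667, E[X²]=69.8889; 2: μ=2.6, E[X²]=9.36; 3: μ=1.1, E[X²]=2.31; 4: μ=1.5, E[X²]=6.
E[X] = 0.25·5.66667 + 0.25·2.6 + 0.25·1.1 + 0.25·1.5 = 2.71667.
E[X²] = 0.25·69.8889 + 0.25·9.36 + 0.25·2.31 + 0.25·6 = 21.8897.
Var(X) = E[X²] − (E[X])² = 21.8897 − 7.38028 = 14.5094.
SD(X) = √14.5094 = 3.80913.

3.8091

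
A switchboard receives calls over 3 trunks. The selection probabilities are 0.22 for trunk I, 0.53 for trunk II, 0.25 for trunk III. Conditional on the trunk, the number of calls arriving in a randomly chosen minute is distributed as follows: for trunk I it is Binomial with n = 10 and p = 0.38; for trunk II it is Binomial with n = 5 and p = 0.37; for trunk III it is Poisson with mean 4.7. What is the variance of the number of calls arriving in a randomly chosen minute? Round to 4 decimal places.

3.8752

Per component, I: μ=3.8, E[X²]=16.796; II: μ=1.85, E[X²]=4.588; III: μ=4.7, E[X²]=26.79.
E[X] = 0.22·3.8 + 0.53·1.85 + 0.25·4.7 = 2.9915.
E[X²] = 0.22·16.796 + 0.53·4.588 + 0.25·26.79 = 12.8243.
Var(X) = E[X²] − (E[X])² = 12.8243 − 8.94907 = 3.87519.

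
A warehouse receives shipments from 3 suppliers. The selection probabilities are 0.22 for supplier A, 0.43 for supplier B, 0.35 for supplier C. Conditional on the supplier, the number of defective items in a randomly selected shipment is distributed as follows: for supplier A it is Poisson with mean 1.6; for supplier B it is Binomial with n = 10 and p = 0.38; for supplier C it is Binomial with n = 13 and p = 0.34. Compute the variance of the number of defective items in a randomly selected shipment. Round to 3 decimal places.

Per component, A: μ=1.6, E[X²]=4.16; B: μ=3.8, E[X²]=16.796; C: μ=4.42, E[X²]=22.4536.
E[X] = 0.22·1.6 + 0.43·3.8 + 0.35·4.42 = 3.533.
E[X²] = 0.22·4.16 + 0.43·16.796 + 0.35·22.4536 = 15.9962.
Var(X) = E[X²] − (E[X])² = 15.9962 − 12.4821 = 3.51415.

3.514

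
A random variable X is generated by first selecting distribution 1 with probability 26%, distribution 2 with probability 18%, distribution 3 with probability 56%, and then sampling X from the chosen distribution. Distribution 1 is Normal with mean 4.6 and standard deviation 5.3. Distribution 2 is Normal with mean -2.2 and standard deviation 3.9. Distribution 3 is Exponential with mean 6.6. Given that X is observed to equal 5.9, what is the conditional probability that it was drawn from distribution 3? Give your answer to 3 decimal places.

Likelihoods f(5.9 | ·): 1: 0.0730415; 2: 0.0118347; 3: 0.0619759.
Posterior ∝ prior × likelihood. Numerator for 3: 0.56·0.0619759 = 0.0347065.
Normalizing constant: 0.26·0.0730415 + 0.18·0.0118347 + 0.56·0.0619759 = 0.0558276.
P(3 | observation) = 0.0347065 / 0.0558276 = 0.621674.

0.622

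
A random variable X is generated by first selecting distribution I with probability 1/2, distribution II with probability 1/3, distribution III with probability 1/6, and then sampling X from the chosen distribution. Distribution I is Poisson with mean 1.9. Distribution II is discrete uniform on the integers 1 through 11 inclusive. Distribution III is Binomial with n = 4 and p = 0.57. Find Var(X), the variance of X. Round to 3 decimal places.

Per component, I: μ=1.9, E[X²]=5.51; II: μ=6, E[X²]=46; III: μ=2.28, E[X²]=6.1788.
E[X] = 0.5·1.9 + 0.333333·6 + 0.166667·2.28 = 3.33.
E[X²] = 0.5·5.51 + 0.333333·46 + 0.166667·6.1788 = 19.1181.
Var(X) = E[X²] − (E[X])² = 19.1181 − 11.0889 = 8.02923.

8.029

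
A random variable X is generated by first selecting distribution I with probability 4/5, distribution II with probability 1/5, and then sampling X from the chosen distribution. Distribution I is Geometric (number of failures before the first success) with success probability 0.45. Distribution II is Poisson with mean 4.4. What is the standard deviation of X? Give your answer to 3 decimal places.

2.161

Per component, I: μ=1.22222, E[X²]=4.20988; II: μ=4.4, E[X²]=23.76.
E[X] = 0.8·1.22222 + 0.2·4.4 = 1.85778.
E[X²] = 0.8·4.20988 + 0.2·23.76 = 8.1199.
Var(X) = E[X²] − (E[X])² = 8.1199 − 3.45134 = 4.66856.
SD(X) = √4.66856 = 2.16069.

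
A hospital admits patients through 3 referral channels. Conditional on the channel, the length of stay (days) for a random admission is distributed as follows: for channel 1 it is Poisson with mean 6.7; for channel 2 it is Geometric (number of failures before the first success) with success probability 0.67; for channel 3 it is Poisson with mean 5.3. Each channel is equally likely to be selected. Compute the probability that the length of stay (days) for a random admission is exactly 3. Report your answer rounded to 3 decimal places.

Conditional on each channel, P(X = 3): 1: 0.0617021; 2: 0.0240778; 3: 0.123856.
By total probability, P(X = 3) = 0.333333·0.0617021 + 0.333333·0.0240778 + 0.333333·0.123856 = 0.0698785.

0.070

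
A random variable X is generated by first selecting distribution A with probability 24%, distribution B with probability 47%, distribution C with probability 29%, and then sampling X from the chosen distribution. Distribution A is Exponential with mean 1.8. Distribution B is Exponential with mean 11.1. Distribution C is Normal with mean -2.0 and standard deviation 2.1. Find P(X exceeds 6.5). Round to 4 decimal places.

Conditional on each component, P(X > 6.5): A: 0.0270218; B: 0.55678; C: 2.58706e-05.
By total probability, P(X > 6.5) = 0.24·0.0270218 + 0.47·0.55678 + 0.29·2.58706e-05 = 0.268179.

0.2682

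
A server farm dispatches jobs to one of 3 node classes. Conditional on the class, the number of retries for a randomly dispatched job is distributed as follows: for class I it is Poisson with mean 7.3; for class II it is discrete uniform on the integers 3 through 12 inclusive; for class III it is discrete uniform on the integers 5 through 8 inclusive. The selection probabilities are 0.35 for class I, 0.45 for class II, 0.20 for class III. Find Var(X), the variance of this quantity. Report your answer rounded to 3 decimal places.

6.659

Per component, I: μ=7.3, E[X²]=60.59; II: μ=7.5, E[X²]=64.5; III: μ=6.5, E[X²]=43.5.
E[X] = 0.35·7.3 + 0.45·7.5 + 0.2·6.5 = 7.23.
E[X²] = 0.35·60.59 + 0.45·64.5 + 0.2·43.5 = 58.9315.
Var(X) = E[X²] − (E[X])² = 58.9315 − 52.2729 = 6.6586.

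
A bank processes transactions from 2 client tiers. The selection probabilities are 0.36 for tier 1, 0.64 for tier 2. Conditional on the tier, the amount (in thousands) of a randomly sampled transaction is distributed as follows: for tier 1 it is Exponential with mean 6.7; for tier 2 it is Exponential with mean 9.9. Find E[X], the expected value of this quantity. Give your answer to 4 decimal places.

8.7480

Component means — 1: 6.7; 2: 9.9.
E[X] = 0.36·6.7 + 0.64·9.9 = 8.748.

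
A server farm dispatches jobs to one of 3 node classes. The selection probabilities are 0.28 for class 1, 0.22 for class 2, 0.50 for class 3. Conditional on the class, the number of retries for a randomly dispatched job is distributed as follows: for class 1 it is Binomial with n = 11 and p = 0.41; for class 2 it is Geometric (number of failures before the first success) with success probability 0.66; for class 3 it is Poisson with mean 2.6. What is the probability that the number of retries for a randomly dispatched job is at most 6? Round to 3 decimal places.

0.960

Conditional on each class, P(X ≤ 6): 1: 0.88787; 2: 0.999475; 3: 0.98283.
By total probability, P(X ≤ 6) = 0.28·0.88787 + 0.22·0.999475 + 0.5·0.98283 = 0.959903.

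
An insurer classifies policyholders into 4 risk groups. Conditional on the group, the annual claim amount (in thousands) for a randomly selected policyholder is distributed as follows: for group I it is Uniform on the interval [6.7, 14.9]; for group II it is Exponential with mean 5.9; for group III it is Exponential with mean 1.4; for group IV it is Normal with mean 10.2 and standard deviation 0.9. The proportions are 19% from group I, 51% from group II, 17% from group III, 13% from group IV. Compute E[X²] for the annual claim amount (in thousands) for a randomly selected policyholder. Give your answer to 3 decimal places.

73.029

For each component E[X²] = Var + (mean)², giving I: 122.243; II: 69.62; III: 3.92; IV: 104.85.
Overall E[X²] = 0.19·122.243 + 0.51·69.62 + 0.17·3.92 + 0.13·104.85 = 73.0293.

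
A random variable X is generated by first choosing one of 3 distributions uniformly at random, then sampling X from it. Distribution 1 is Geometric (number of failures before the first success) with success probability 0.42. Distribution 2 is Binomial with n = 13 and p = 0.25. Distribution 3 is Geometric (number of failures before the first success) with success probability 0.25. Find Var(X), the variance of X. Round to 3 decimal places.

Per component, 1: μ=1.38095, E[X²]=5.19501; 2: μ=3.25, E[X²]=13; 3: μ=3, E[X²]=21.
E[X] = 0.333333·1.38095 + 0.333333·3.25 + 0.333333·3 = 2.54365.
E[X²] = 0.333333·5.19501 + 0.333333·13 + 0.333333·21 = 13.065.
Var(X) = E[X²] − (E[X])² = 13.065 − 6.47016 = 6.59484.

6.595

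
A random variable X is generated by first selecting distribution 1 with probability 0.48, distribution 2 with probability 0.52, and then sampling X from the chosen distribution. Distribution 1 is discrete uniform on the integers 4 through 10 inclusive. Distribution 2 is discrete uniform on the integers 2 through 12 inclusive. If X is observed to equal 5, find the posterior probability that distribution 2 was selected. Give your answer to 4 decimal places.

Likelihoods P(X=5 | ·): 1: 0.142857; 2: 0.0909091.
Posterior ∝ prior × likelihood. Numerator for 2: 0.52·0.0909091 = 0.0472727.
Normalizing constant: 0.48·0.142857 + 0.52·0.0909091 = 0.115844.
P(2 | observation) = 0.0472727 / 0.115844 = 0.408072.

0.4081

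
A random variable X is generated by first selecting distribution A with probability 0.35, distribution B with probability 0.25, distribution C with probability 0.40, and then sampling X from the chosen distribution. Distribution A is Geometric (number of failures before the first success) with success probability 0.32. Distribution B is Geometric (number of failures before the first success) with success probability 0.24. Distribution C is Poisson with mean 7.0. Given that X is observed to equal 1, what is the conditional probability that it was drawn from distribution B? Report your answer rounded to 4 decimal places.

Likelihoods P(X=1 | ·): A: 0.2176; B: 0.1824; C: 0.00638317.
Posterior ∝ prior × likelihood. Numerator for B: 0.25·0.1824 = 0.0456.
Normalizing constant: 0.35·0.2176 + 0.25·0.1824 + 0.4·0.00638317 = 0.124313.
P(B | observation) = 0.0456 / 0.124313 = 0.366815.

0.3668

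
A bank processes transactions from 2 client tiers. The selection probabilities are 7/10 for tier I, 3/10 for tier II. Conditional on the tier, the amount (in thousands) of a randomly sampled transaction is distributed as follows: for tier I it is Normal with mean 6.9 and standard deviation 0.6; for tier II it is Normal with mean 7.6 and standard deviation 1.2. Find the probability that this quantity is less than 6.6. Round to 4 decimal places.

Conditional on each tier, P(X < 6.6): I: 0.308538; II: 0.202328.
By total probability, P(X < 6.6) = 0.7·0.308538 + 0.3·0.202328 = 0.276675.

0.2767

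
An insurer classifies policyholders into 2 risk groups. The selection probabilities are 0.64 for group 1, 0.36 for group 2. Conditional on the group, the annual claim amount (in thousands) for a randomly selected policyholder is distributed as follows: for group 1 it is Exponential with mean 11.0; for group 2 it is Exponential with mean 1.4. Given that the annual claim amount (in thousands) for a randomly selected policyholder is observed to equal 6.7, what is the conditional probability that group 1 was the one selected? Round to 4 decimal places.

0.9365

Likelihoods f(6.7 | ·): 1: 0.0494405; 2: 0.00596297.
Posterior ∝ prior × likelihood. Numerator for 1: 0.64·0.0494405 = 0.0316419.
Normalizing constant: 0.64·0.0494405 + 0.36·0.00596297 = 0.0337886.
P(1 | observation) = 0.0316419 / 0.0337886 = 0.936468.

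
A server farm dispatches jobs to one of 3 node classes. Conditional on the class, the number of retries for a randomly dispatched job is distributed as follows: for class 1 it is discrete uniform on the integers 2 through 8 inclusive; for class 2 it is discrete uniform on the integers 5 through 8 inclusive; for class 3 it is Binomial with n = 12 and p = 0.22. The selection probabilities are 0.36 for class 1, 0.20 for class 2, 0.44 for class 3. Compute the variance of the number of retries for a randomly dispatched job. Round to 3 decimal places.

4.951

Per component, 1: μ=5, E[X²]=29; 2: μ=6.5, E[X²]=43.5; 3: μ=2.64, E[X²]=9.0288.
E[X] = 0.36·5 + 0.2·6.5 + 0.44·2.64 = 4.2616.
E[X²] = 0.36·29 + 0.2·43.5 + 0.44·9.0288 = 23.1127.
Var(X) = E[X²] − (E[X])² = 23.1127 − 18.1612 = 4.95144.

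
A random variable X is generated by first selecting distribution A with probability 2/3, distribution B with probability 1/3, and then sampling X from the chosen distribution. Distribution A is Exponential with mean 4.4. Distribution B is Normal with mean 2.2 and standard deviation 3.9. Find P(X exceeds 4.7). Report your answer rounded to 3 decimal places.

Conditional on each component, P(X > 4.7): A: 0.343633; B: 0.260753.
By total probability, P(X > 4.7) = 0.666667·0.343633 + 0.333333·0.260753 = 0.316006.

0.316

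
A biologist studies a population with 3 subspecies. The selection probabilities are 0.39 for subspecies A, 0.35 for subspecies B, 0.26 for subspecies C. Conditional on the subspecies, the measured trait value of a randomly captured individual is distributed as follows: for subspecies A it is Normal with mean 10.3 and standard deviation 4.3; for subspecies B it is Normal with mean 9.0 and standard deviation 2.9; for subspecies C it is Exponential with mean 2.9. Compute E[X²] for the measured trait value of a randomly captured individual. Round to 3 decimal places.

84.253

For each component E[X²] = Var + (mean)², giving A: 124.58; B: 89.41; C: 16.82.
Overall E[X²] = 0.39·124.58 + 0.35·89.41 + 0.26·16.82 = 84.2529.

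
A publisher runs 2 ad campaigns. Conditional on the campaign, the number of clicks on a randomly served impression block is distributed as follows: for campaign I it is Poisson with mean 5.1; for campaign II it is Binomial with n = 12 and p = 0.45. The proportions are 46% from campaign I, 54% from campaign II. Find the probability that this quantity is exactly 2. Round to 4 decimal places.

0.0548

Conditional on each campaign, P(X = 2): I: 0.0792882; II: 0.0338529.
By total probability, P(X = 2) = 0.46·0.0792882 + 0.54·0.0338529 = 0.0547531.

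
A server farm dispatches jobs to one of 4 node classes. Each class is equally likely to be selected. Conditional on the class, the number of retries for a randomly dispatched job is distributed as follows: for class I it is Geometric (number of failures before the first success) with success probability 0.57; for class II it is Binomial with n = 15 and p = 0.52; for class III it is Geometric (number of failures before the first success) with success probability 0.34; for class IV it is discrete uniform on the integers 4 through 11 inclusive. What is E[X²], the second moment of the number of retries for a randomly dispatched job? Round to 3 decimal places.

For each component E[X²] = Var + (mean)², giving I: 1.89258; II: 64.584; III: 9.47751; IV: 61.5.
Overall E[X²] = 0.25·1.89258 + 0.25·64.584 + 0.25·9.47751 + 0.25·61.5 = 34.3635.

34.364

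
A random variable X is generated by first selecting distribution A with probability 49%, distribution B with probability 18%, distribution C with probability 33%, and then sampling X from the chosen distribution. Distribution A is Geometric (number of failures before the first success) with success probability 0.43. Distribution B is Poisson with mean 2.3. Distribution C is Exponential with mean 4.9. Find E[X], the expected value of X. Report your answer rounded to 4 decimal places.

2.6805

Component means — A: 1.32558; B: 2.3; C: 4.9.
E[X] = 0.49·1.32558 + 0.18·2.3 + 0.33·4.9 = 2.68053.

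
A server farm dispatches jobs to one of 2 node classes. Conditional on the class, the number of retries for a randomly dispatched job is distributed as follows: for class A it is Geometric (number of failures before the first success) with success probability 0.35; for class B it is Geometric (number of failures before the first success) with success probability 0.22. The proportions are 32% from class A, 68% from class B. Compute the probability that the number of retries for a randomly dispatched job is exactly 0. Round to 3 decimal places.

Conditional on each class, P(X = 0): A: 0.35; B: 0.22.
By total probability, P(X = 0) = 0.32·0.35 + 0.68·0.22 = 0.2616.

0.262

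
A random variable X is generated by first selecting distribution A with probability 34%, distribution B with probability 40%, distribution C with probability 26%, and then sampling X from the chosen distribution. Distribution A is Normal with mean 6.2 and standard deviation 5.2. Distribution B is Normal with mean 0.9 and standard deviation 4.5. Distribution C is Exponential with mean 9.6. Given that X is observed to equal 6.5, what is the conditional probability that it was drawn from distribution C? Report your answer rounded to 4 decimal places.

Likelihoods f(6.5 | ·): A: 0.0765921; B: 0.0408709; C: 0.0529267.
Posterior ∝ prior × likelihood. Numerator for C: 0.26·0.0529267 = 0.013761.
Normalizing constant: 0.34·0.0765921 + 0.4·0.0408709 + 0.26·0.0529267 = 0.0561506.
P(C | observation) = 0.013761 / 0.0561506 = 0.245072.

0.2451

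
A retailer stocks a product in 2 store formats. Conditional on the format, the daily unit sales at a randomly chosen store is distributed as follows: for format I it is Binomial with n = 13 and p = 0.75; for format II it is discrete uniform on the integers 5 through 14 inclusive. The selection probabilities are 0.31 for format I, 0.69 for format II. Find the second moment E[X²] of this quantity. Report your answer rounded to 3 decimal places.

For each component E[X²] = Var + (mean)², giving I: 97.5; II: 98.5.
Overall E[X²] = 0.31·97.5 + 0.69·98.5 = 98.19.

98.190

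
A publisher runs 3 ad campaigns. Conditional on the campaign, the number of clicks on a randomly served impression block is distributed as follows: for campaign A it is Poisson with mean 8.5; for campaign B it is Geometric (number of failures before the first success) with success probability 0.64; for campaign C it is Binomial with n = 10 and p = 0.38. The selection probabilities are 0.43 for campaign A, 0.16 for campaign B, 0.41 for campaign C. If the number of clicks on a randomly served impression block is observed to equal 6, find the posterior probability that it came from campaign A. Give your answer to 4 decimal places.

0.5433

Likelihoods P(X=6 | ·): A: 0.106581; B: 0.00139314; C: 0.0934303.
Posterior ∝ prior × likelihood. Numerator for A: 0.43·0.106581 = 0.0458296.
Normalizing constant: 0.43·0.106581 + 0.16·0.00139314 + 0.41·0.0934303 = 0.084359.
P(A | observation) = 0.0458296 / 0.084359 = 0.543269.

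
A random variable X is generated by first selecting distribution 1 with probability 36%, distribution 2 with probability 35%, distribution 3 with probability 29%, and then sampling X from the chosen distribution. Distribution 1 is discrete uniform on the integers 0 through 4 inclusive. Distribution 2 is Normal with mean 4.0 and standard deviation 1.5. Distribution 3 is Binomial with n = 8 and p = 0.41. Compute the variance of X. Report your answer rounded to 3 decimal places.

2.796

Per component, 1: μ=2, E[X²]=6; 2: μ=4, E[X²]=18.25; 3: μ=3.28, E[X²]=12.6936.
E[X] = 0.36·2 + 0.35·4 + 0.29·3.28 = 3.0712.
E[X²] = 0.36·6 + 0.35·18.25 + 0.29·12.6936 = 12.2286.
Var(X) = E[X²] − (E[X])² = 12.2286 − 9.43227 = 2.79637.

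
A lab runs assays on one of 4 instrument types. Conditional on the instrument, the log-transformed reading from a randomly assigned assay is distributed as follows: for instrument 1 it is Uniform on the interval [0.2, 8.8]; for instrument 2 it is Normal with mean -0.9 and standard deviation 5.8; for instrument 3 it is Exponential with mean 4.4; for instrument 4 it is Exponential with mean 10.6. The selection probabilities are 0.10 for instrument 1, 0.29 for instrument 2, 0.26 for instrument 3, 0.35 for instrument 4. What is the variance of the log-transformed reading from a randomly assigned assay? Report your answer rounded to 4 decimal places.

Per component, 1: μ=4.5, E[X²]=26.4133; 2: μ=-0.9, E[X²]=34.45; 3: μ=4.4, E[X²]=38.72; 4: μ=10.6, E[X²]=224.72.
E[X] = 0.1·4.5 + 0.29·-0.9 + 0.26·4.4 + 0.35·10.6 = 5.043.
E[X²] = 0.1·26.4133 + 0.29·34.45 + 0.26·38.72 + 0.35·224.72 = 101.351.
Var(X) = E[X²] − (E[X])² = 101.351 − 25.4318 = 75.9192.

75.9192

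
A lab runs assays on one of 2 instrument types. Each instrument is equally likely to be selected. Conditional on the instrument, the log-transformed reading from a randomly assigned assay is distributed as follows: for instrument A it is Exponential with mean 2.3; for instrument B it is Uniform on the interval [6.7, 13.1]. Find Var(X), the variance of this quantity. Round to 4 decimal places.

Per component, A: μ=2.3, E[X²]=10.58; B: μ=9.9, E[X²]=101.423.
E[X] = 0.5·2.3 + 0.5·9.9 = 6.1.
E[X²] = 0.5·10.58 + 0.5·101.423 = 56.0017.
Var(X) = E[X²] − (E[X])² = 56.0017 − 37.21 = 18.7917.

18.7917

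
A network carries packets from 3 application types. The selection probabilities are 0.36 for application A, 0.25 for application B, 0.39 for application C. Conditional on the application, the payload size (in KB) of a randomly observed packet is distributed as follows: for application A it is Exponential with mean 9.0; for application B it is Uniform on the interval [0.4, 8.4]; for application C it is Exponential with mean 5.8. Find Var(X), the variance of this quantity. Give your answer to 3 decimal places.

47.146

Per component, A: μ=9, E[X²]=162; B: μ=4.4, E[X²]=24.6933; C: μ=5.8, E[X²]=67.28.
E[X] = 0.36·9 + 0.25·4.4 + 0.39·5.8 = 6.602.
E[X²] = 0.36·162 + 0.25·24.6933 + 0.39·67.28 = 90.7325.
Var(X) = E[X²] − (E[X])² = 90.7325 − 43.5864 = 47.1461.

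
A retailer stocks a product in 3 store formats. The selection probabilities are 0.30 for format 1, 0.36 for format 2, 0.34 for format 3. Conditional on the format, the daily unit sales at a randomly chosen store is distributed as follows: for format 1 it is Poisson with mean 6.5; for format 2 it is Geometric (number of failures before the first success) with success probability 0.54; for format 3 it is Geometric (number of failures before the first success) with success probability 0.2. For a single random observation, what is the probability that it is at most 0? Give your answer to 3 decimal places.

0.263

Conditional on each format, P(X ≤ 0): 1: 0.00150344; 2: 0.54; 3: 0.2.
By total probability, P(X ≤ 0) = 0.3·0.00150344 + 0.36·0.54 + 0.34·0.2 = 0.262851.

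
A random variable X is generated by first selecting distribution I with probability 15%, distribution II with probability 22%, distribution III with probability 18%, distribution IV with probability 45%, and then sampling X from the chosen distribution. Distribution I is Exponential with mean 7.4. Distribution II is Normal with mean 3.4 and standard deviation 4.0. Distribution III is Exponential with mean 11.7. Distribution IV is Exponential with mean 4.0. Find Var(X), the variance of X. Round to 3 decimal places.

52.948

Per component, I: μ=7.4, E[X²]=109.52; II: μ=3.4, E[X²]=27.56; III: μ=11.7, E[X²]=273.78; IV: μ=4, E[X²]=32.
E[X] = 0.15·7.4 + 0.22·3.4 + 0.18·11.7 + 0.45·4 = 5.764.
E[X²] = 0.15·109.52 + 0.22·27.56 + 0.18·273.78 + 0.45·32 = 86.1716.
Var(X) = E[X²] − (E[X])² = 86.1716 − 33.2237 = 52.9479.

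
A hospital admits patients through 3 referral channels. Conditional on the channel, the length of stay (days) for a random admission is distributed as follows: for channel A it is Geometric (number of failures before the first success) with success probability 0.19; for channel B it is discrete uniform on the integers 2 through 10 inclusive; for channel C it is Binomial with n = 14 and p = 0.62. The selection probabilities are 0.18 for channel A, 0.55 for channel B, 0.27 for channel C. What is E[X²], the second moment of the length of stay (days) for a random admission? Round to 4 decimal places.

For each component E[X²] = Var + (mean)², giving A: 40.6122; B: 42.6667; C: 78.6408.
Overall E[X²] = 0.18·40.6122 + 0.55·42.6667 + 0.27·78.6408 = 52.0099.

52.0099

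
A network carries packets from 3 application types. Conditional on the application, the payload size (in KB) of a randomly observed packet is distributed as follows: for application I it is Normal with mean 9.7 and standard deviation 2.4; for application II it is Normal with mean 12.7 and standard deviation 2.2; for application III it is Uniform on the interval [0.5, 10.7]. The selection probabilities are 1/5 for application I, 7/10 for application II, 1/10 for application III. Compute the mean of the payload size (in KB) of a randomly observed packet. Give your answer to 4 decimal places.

11.3900

Component means — I: 9.7; II: 12.7; III: 5.6.
E[X] = 0.2·9.7 + 0.7·12.7 + 0.1·5.6 = 11.39.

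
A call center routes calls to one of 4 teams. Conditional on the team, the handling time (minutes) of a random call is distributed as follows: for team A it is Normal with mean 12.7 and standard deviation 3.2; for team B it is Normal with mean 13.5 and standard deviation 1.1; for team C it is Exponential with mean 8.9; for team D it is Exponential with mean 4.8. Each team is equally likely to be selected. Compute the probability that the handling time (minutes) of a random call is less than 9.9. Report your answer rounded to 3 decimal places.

0.434

Conditional on each team, P(X < 9.9): A: 0.190787; B: 0.000532576; C: 0.671218; D: 0.872864.
By total probability, P(X < 9.9) = 0.25·0.190787 + 0.25·0.000532576 + 0.25·0.671218 + 0.25·0.872864 = 0.43385.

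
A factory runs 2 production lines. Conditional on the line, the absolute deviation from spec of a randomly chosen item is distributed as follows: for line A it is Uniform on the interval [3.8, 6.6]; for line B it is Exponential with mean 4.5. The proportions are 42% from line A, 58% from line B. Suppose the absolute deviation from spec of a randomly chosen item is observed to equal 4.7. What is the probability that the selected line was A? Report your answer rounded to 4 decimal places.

0.7678

Likelihoods f(4.7 | ·): A: 0.357143; B: 0.0781972.
Posterior ∝ prior × likelihood. Numerator for A: 0.42·0.357143 = 0.15.
Normalizing constant: 0.42·0.357143 + 0.58·0.0781972 = 0.195354.
P(A | observation) = 0.15 / 0.195354 = 0.767835.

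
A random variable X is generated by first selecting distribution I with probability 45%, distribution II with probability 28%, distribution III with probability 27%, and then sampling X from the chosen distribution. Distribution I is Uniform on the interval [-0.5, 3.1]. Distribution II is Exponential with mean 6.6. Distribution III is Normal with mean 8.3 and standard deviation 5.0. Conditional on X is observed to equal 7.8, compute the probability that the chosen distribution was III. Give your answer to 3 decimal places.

Likelihoods f(7.8 | ·): I: 0; II: 0.0464728; III: 0.0793905.
Posterior ∝ prior × likelihood. Numerator for III: 0.27·0.0793905 = 0.0214354.
Normalizing constant: 0.45·0 + 0.28·0.0464728 + 0.27·0.0793905 = 0.0344478.
P(III | observation) = 0.0214354 / 0.0344478 = 0.622258.

0.622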